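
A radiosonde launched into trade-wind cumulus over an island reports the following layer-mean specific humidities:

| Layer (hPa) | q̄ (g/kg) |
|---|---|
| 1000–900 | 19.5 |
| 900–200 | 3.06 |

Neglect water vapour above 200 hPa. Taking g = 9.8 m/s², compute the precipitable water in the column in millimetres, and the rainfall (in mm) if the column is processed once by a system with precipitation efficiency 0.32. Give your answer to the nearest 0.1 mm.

PW ≈ 41.8 mm; rainfall ≈ 13.4 mm

Precipitable water is the column-integrated vapour mass per unit area: PW = (1/g) Σ q̄ Δp, with q in kg/kg and Δp in Pa (1 kg/m² of water = 1 mm).
Layer 1000–900 hPa: Δp = 100 hPa = 10000 Pa, q̄ = 0.0195 kg/kg → 0.0195 × 10000 / 9.8 = 19.90 mm
Layer 900–200 hPa: Δp = 700 hPa = 70000 Pa, q̄ = 0.00306 kg/kg → 0.00306 × 70000 / 9.8 = 21.86 mm
PW = 19.90 + 21.86 = 41.76 ≈ 41.8 mm.
Rainfall = ε × PW = 0.32 × 41.8 = 13.4 mm.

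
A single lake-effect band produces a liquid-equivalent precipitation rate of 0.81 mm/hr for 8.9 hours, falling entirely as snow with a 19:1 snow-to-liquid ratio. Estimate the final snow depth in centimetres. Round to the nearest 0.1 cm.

snow depth ≈ 13.7 cm

Liquid-equivalent depth = 0.81 × 8.9 = 7.209 mm.
Snow depth = 7.209 mm × 19 = 136.971 mm = 13.7 cm.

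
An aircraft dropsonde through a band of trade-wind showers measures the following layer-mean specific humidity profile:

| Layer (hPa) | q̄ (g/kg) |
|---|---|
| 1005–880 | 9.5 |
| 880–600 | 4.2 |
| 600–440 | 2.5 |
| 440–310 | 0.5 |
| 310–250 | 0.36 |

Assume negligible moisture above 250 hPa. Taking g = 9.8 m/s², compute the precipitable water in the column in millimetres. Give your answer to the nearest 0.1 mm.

Precipitable water is the column-integrated vapour mass per unit area: PW = (1/g) Σ q̄ Δp, with q in kg/kg and Δp in Pa (1 kg/m² of water = 1 mm).
Layer 1005–880 hPa: Δp = 125 hPa = 12500 Pa, q̄ = 0.0095 kg/kg → 0.0095 × 12500 / 9.8 = 12.12 mm
Layer 880–600 hPa: Δp = 280 hPa = 28000 Pa, q̄ = 0.0042 kg/kg → 0.0042 × 28000 / 9.8 = 12.00 mm
Layer 600–440 hPa: Δp = 160 hPa = 16000 Pa, q̄ = 0.0025 kg/kg → 0.0025 × 16000 / 9.8 = 4.08 mm
Layer 440–310 hPa: Δp = 130 hPa = 13000 Pa, q̄ = 0.0005 kg/kg → 0.0005 × 13000 / 9.8 = 0.66 mm
Layer 310–250 hPa: Δp = 60 hPa = 6000 Pa, q̄ = 0.00036 kg/kg → 0.00036 × 6000 / 9.8 = 0.22 mm
PW = 12.12 + 12.00 + 4.08 + 0.66 + 0.22 = 29.08 ≈ 29.1 mm.

PW ≈ 29.1 mm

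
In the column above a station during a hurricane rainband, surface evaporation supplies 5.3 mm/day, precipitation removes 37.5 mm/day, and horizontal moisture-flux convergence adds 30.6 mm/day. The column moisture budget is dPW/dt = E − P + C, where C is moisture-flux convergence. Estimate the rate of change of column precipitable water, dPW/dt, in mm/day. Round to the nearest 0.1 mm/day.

dPW/dt = E − P + C = 5.3 − 37.5 + (30.6) = -1.6 mm/day.

dPW/dt ≈ -1.6 mm/day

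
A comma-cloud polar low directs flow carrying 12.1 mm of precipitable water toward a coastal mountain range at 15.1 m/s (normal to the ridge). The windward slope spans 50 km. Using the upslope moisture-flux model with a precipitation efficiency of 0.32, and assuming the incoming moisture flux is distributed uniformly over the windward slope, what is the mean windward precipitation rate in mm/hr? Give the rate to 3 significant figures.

Incoming column moisture flux per unit ridge length: F = V × PW = 15.1 × 12.1 = 182.71 mm·m/s.
Spread over the 50 km slope with efficiency ε = 0.32: R = ε·F/W = 0.32 × 182.71 / 50000 m = 1.169e-03 mm/s.
R = 1.169e-03 × 3600 = 4.21 mm/hr.

R ≈ 4.21 mm/hr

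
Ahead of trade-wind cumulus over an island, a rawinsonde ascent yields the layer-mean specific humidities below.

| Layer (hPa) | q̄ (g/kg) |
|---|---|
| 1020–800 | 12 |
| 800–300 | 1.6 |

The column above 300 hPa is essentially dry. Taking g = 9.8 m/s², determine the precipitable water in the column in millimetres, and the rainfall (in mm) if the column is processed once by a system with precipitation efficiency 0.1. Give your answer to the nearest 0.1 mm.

Precipitable water is the column-integrated vapour mass per unit area: PW = (1/g) Σ q̄ Δp, with q in kg/kg and Δp in Pa (1 kg/m² of water = 1 mm).
Layer 1020–800 hPa: Δp = 220 hPa = 22000 Pa, q̄ = 0.012 kg/kg → 0.012 × 22000 / 9.8 = 26.94 mm
Layer 800–300 hPa: Δp = 500 hPa = 50000 Pa, q̄ = 0.0016 kg/kg → 0.0016 × 50000 / 9.8 = 8.16 mm
PW = 26.94 + 8.16 = 35.10 ≈ 35.1 mm.
Rainfall = ε × PW = 0.1 × 35.1 = 3.5 mm.

PW ≈ 35.1 mm; rainfall ≈ 3.5 mm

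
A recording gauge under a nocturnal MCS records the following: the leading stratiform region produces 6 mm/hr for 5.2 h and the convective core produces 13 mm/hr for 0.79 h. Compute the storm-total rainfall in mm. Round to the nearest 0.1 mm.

total ≈ 41.5 mm

Total = Σ Rᵢ Δtᵢ = 6 × 5.2 + 13 × 0.79
      = 31.2 + 10.27 = 41.5 mm.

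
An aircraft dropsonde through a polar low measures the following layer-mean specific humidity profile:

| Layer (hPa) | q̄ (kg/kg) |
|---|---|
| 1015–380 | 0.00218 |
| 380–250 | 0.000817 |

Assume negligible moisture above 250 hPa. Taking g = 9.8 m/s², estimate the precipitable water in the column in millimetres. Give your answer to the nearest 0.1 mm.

PW ≈ 15.2 mm

Precipitable water is the column-integrated vapour mass per unit area: PW = (1/g) Σ q̄ Δp, with q in kg/kg and Δp in Pa (1 kg/m² of water = 1 mm).
Layer 1015–380 hPa: Δp = 635 hPa = 63500 Pa, q̄ = 0.00218 kg/kg → 0.00218 × 63500 / 9.8 = 14.13 mm
Layer 380–250 hPa: Δp = 130 hPa = 13000 Pa, q̄ = 0.000817 kg/kg → 0.000817 × 13000 / 9.8 = 1.08 mm
PW = 14.13 + 1.08 = 15.21 ≈ 15.2 mm.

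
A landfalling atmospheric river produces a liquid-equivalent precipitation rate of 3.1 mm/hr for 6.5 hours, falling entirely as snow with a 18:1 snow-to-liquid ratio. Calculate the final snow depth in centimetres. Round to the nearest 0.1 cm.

snow depth ≈ 36.3 cm

Liquid-equivalent depth = 3.1 × 6.5 = 20.15 mm.
Snow depth = 20.15 mm × 18 = 362.7 mm = 36.3 cm.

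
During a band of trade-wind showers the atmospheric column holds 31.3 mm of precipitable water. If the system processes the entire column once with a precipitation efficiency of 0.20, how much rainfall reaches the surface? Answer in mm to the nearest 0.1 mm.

rainfall ≈ 6.3 mm

Rainfall = ε × PW = 0.20 × 31.3 = 6.3 mm.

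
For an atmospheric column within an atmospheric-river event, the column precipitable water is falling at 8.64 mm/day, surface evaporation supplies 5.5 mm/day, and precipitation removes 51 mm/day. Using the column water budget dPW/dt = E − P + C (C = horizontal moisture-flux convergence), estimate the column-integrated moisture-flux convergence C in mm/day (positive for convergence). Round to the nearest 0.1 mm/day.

C ≈ 36.9 mm/day

dPW/dt = -8.64 mm/day.
C = dPW/dt − E + P = (-8.64) − 5.5 + 51 = 36.9 mm/day.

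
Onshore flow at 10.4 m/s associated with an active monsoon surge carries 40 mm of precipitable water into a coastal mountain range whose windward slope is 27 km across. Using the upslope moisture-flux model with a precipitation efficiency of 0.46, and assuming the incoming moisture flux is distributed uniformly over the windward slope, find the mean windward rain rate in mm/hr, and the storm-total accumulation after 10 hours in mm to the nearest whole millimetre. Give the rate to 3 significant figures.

Incoming column moisture flux per unit ridge length: F = V × PW = 10.4 × 40 = 416 mm·m/s.
Spread over the 27 km slope with efficiency ε = 0.46: R = ε·F/W = 0.46 × 416 / 27000 m = 7.087e-03 mm/s.
R = 7.087e-03 × 3600 = 25.5 mm/hr.
Over 10 h: total = 25.5 × 10 = 255 mm.

R ≈ 25.5 mm/hr; total ≈ 255 mm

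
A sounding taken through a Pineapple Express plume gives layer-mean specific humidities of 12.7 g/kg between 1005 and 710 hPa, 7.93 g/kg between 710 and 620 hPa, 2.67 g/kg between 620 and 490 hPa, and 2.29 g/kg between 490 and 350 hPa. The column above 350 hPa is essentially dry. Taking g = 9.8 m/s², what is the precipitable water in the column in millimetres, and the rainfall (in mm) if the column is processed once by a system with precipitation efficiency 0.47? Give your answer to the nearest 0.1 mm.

Precipitable water is the column-integrated vapour mass per unit area: PW = (1/g) Σ q̄ Δp, with q in kg/kg and Δp in Pa (1 kg/m² of water = 1 mm).
Layer 1005–710 hPa: Δp = 295 hPa = 29500 Pa, q̄ = 0.0127 kg/kg → 0.0127 × 29500 / 9.8 = 38.23 mm
Layer 710–620 hPa: Δp = 90 hPa = 9000 Pa, q̄ = 0.00793 kg/kg → 0.00793 × 9000 / 9.8 = 7.28 mm
Layer 620–490 hPa: Δp = 130 hPa = 13000 Pa, q̄ = 0.00267 kg/kg → 0.00267 × 13000 / 9.8 = 3.54 mm
Layer 490–350 hPa: Δp = 140 hPa = 14000 Pa, q̄ = 0.00229 kg/kg → 0.00229 × 14000 / 9.8 = 3.27 mm
PW = 38.23 + 7.28 + 3.54 + 3.27 = 52.32 ≈ 52.3 mm.
Rainfall = ε × PW = 0.47 × 52.3 = 24.6 mm.

PW ≈ 52.3 mm; rainfall ≈ 24.6 mm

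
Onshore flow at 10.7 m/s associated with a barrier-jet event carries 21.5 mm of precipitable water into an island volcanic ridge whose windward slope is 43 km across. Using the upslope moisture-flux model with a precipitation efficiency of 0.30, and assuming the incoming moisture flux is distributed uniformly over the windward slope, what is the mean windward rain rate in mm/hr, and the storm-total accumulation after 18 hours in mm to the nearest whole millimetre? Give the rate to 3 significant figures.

R ≈ 5.78 mm/hr; total ≈ 104 mm

Incoming column moisture flux per unit ridge length: F = V × PW = 10.7 × 21.5 = 230.05 mm·m/s.
Spread over the 43 km slope with efficiency ε = 0.30: R = ε·F/W = 0.30 × 230.05 / 43000 m = 1.605e-03 mm/s.
R = 1.605e-03 × 3600 = 5.78 mm/hr.
Over 18 h: total = 5.78 × 18 = 104.04 ≈ 104 mm.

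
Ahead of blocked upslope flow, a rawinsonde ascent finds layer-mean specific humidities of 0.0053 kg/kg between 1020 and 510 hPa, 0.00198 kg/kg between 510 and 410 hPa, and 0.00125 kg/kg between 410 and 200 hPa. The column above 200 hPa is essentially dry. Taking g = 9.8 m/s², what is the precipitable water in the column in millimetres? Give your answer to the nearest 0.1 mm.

PW ≈ 32.3 mm

Precipitable water is the column-integrated vapour mass per unit area: PW = (1/g) Σ q̄ Δp, with q in kg/kg and Δp in Pa (1 kg/m² of water = 1 mm).
Layer 1020–510 hPa: Δp = 510 hPa = 51000 Pa, q̄ = 0.0053 kg/kg → 0.0053 × 51000 / 9.8 = 27.58 mm
Layer 510–410 hPa: Δp = 100 hPa = 10000 Pa, q̄ = 0.00198 kg/kg → 0.00198 × 10000 / 9.8 = 2.02 mm
Layer 410–200 hPa: Δp = 210 hPa = 21000 Pa, q̄ = 0.00125 kg/kg → 0.00125 × 21000 / 9.8 = 2.68 mm
PW = 27.58 + 2.02 + 2.68 = 32.28 ≈ 32.3 mm.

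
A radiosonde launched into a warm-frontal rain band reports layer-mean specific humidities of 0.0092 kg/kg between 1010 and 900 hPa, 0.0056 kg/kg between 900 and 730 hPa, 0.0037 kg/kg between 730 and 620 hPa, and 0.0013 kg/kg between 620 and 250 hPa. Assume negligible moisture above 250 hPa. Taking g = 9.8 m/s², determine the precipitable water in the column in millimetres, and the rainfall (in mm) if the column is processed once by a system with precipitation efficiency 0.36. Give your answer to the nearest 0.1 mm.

PW ≈ 29.1 mm; rainfall ≈ 10.5 mm

Precipitable water is the column-integrated vapour mass per unit area: PW = (1/g) Σ q̄ Δp, with q in kg/kg and Δp in Pa (1 kg/m² of water = 1 mm).
Layer 1010–900 hPa: Δp = 110 hPa = 11000 Pa, q̄ = 0.0092 kg/kg → 0.0092 × 11000 / 9.8 = 10.33 mm
Layer 900–730 hPa: Δp = 170 hPa = 17000 Pa, q̄ = 0.0056 kg/kg → 0.0056 × 17000 / 9.8 = 9.71 mm
Layer 730–620 hPa: Δp = 110 hPa = 11000 Pa, q̄ = 0.0037 kg/kg → 0.0037 × 11000 / 9.8 = 4.15 mm
Layer 620–250 hPa: Δp = 370 hPa = 37000 Pa, q̄ = 0.0013 kg/kg → 0.0013 × 37000 / 9.8 = 4.91 mm
PW = 10.33 + 9.71 + 4.15 + 4.91 = 29.10 ≈ 29.1 mm.
Rainfall = ε × PW = 0.36 × 29.1 = 10.5 mm.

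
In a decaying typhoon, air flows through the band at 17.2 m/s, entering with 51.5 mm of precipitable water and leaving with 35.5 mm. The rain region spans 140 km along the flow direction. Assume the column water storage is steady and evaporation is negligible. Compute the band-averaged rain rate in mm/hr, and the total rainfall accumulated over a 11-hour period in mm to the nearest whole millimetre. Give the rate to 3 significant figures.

Column moisture flux per unit crosswind length is F = V × PW.
Inflow: F_in = 17.2 × 51.5 = 885.8 mm·m/s
Outflow: F_out = 17.2 × 35.5 = 610.6 mm·m/s
Steady-state rate R = (F_in − F_out)/L = (885.8 − 610.6) / 140000 m = 1.966e-03 mm/s.
R = 1.966e-03 × 3600 = 7.08 mm/hr.
Over 11 h: total = 7.08 × 11 = 77.88 ≈ 78 mm.

R ≈ 7.08 mm/hr; total ≈ 78 mm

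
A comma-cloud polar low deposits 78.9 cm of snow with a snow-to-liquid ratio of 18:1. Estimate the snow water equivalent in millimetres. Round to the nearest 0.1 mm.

SWE ≈ 43.8 mm

SWE = snow depth / ratio = 78.9 cm / 18 = 4.383 cm = 43.8 mm.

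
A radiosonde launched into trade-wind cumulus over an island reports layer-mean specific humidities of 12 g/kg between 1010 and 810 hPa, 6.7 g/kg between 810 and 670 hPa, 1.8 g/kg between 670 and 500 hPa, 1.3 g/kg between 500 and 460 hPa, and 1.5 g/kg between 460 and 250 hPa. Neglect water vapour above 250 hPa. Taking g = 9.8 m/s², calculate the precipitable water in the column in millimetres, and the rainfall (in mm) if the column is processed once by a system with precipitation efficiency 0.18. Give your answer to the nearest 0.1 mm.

PW ≈ 40.9 mm; rainfall ≈ 7.4 mm

Precipitable water is the column-integrated vapour mass per unit area: PW = (1/g) Σ q̄ Δp, with q in kg/kg and Δp in Pa (1 kg/m² of water = 1 mm).
Layer 1010–810 hPa: Δp = 200 hPa = 20000 Pa, q̄ = 0.012 kg/kg → 0.012 × 20000 / 9.8 = 24.49 mm
Layer 810–670 hPa: Δp = 140 hPa = 14000 Pa, q̄ = 0.0067 kg/kg → 0.0067 × 14000 / 9.8 = 9.57 mm
Layer 670–500 hPa: Δp = 170 hPa = 17000 Pa, q̄ = 0.0018 kg/kg → 0.0018 × 17000 / 9.8 = 3.12 mm
Layer 500–460 hPa: Δp = 40 hPa = 4000 Pa, q̄ = 0.0013 kg/kg → 0.0013 × 4000 / 9.8 = 0.53 mm
Layer 460–250 hPa: Δp = 210 hPa = 21000 Pa, q̄ = 0.0015 kg/kg → 0.0015 × 21000 / 9.8 = 3.21 mm
PW = 24.49 + 9.57 + 3.12 + 0.53 + 3.21 = 40.92 ≈ 40.9 mm.
Rainfall = ε × PW = 0.18 × 40.9 = 7.4 mm.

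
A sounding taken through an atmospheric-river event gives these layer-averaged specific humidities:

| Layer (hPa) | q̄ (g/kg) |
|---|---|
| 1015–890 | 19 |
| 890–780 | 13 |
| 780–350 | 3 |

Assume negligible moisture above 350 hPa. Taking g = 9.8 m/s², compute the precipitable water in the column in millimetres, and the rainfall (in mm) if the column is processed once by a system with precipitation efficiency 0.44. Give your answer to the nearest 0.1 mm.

Precipitable water is the column-integrated vapour mass per unit area: PW = (1/g) Σ q̄ Δp, with q in kg/kg and Δp in Pa (1 kg/m² of water = 1 mm).
Layer 1015–890 hPa: Δp = 125 hPa = 12500 Pa, q̄ = 0.019 kg/kg → 0.019 × 12500 / 9.8 = 24.23 mm
Layer 890–780 hPa: Δp = 110 hPa = 11000 Pa, q̄ = 0.013 kg/kg → 0.013 × 11000 / 9.8 = 14.59 mm
Layer 780–350 hPa: Δp = 430 hPa = 43000 Pa, q̄ = 0.003 kg/kg → 0.003 × 43000 / 9.8 = 13.16 mm
PW = 24.23 + 14.59 + 13.16 = 51.98 ≈ 52.0 mm.
Rainfall = ε × PW = 0.44 × 52.0 = 22.9 mm.

PW ≈ 52.0 mm; rainfall ≈ 22.9 mm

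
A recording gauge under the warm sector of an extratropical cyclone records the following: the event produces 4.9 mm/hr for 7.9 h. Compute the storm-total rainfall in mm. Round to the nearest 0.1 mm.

total ≈ 38.7 mm

Total = Σ Rᵢ Δtᵢ = 4.9 × 7.9
      = 38.71 = 38.7 mm.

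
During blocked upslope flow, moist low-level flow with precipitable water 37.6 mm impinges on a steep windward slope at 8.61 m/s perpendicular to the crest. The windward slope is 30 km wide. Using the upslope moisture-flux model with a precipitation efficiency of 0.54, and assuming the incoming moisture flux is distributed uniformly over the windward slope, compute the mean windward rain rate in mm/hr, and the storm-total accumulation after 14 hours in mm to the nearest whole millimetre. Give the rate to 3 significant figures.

Incoming column moisture flux per unit ridge length: F = V × PW = 8.61 × 37.6 = 323.736 mm·m/s.
Spread over the 30 km slope with efficiency ε = 0.54: R = ε·F/W = 0.54 × 323.736 / 30000 m = 5.827e-03 mm/s.
R = 5.827e-03 × 3600 = 21.0 mm/hr.
Over 14 h: total = 21.0 × 14 = 294 mm.

R ≈ 21.0 mm/hr; total ≈ 294 mm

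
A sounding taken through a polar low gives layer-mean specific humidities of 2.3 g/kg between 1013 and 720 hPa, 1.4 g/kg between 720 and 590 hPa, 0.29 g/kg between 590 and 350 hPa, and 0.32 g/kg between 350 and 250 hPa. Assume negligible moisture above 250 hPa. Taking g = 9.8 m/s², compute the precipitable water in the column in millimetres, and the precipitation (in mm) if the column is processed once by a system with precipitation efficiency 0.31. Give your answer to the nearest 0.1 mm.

PW ≈ 9.8 mm; precipitation ≈ 3.0 mm

Precipitable water is the column-integrated vapour mass per unit area: PW = (1/g) Σ q̄ Δp, with q in kg/kg and Δp in Pa (1 kg/m² of water = 1 mm).
Layer 1013–720 hPa: Δp = 293 hPa = 29300 Pa, q̄ = 0.0023 kg/kg → 0.0023 × 29300 / 9.8 = 6.88 mm
Layer 720–590 hPa: Δp = 130 hPa = 13000 Pa, q̄ = 0.0014 kg/kg → 0.0014 × 13000 / 9.8 = 1.86 mm
Layer 590–350 hPa: Δp = 240 hPa = 24000 Pa, q̄ = 0.00029 kg/kg → 0.00029 × 24000 / 9.8 = 0.71 mm
Layer 350–250 hPa: Δp = 100 hPa = 10000 Pa, q̄ = 0.00032 kg/kg → 0.00032 × 10000 / 9.8 = 0.33 mm
PW = 6.88 + 1.86 + 0.71 + 0.33 = 9.78 ≈ 9.8 mm.
Precipitation = ε × PW = 0.31 × 9.8 = 3.0 mm.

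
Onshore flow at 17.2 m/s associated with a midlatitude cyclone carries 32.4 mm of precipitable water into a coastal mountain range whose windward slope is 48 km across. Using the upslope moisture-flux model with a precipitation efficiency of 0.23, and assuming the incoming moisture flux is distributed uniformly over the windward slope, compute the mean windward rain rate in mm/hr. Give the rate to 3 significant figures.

Incoming column moisture flux per unit ridge length: F = V × PW = 17.2 × 32.4 = 557.28 mm·m/s.
Spread over the 48 km slope with efficiency ε = 0.23: R = ε·F/W = 0.23 × 557.28 / 48000 m = 2.670e-03 mm/s.
R = 2.670e-03 × 3600 = 9.61 mm/hr.

R ≈ 9.61 mm/hr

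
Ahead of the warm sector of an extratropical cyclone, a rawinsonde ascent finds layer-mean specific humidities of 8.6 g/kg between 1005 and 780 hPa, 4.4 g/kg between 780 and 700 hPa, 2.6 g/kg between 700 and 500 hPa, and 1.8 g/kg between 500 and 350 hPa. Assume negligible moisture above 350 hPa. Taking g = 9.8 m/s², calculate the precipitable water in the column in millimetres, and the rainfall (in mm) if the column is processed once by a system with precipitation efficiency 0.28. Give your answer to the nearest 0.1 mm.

Precipitable water is the column-integrated vapour mass per unit area: PW = (1/g) Σ q̄ Δp, with q in kg/kg and Δp in Pa (1 kg/m² of water = 1 mm).
Layer 1005–780 hPa: Δp = 225 hPa = 22500 Pa, q̄ = 0.0086 kg/kg → 0.0086 × 22500 / 9.8 = 19.74 mm
Layer 780–700 hPa: Δp = 80 hPa = 8000 Pa, q̄ = 0.0044 kg/kg → 0.0044 × 8000 / 9.8 = 3.59 mm
Layer 700–500 hPa: Δp = 200 hPa = 20000 Pa, q̄ = 0.0026 kg/kg → 0.0026 × 20000 / 9.8 = 5.31 mm
Layer 500–350 hPa: Δp = 150 hPa = 15000 Pa, q̄ = 0.0018 kg/kg → 0.0018 × 15000 / 9.8 = 2.76 mm
PW = 19.74 + 3.59 + 5.31 + 2.76 = 31.40 ≈ 31.4 mm.
Rainfall = ε × PW = 0.28 × 31.4 = 8.8 mm.

PW ≈ 31.4 mm; rainfall ≈ 8.8 mm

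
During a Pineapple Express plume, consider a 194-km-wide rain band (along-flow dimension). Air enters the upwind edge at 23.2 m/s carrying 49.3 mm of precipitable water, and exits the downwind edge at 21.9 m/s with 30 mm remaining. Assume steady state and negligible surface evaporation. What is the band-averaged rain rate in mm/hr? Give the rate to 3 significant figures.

Column moisture flux per unit crosswind length is F = V × PW.
Inflow: F_in = 23.2 × 49.3 = 1143.76 mm·m/s
Outflow: F_out = 21.9 × 30 = 657 mm·m/s
Steady-state rate R = (F_in − F_out)/L = (1143.76 − 657) / 194000 m = 2.509e-03 mm/s.
R = 2.509e-03 × 3600 = 9.03 mm/hr.

R ≈ 9.03 mm/hr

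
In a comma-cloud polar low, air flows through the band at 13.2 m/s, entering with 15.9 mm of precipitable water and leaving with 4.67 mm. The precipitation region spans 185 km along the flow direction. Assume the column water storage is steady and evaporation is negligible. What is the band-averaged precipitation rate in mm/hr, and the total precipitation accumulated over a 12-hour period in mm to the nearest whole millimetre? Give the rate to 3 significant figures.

R ≈ 2.88 mm/hr; total ≈ 35 mm

Column moisture flux per unit crosswind length is F = V × PW.
Inflow: F_in = 13.2 × 15.9 = 209.88 mm·m/s
Outflow: F_out = 13.2 × 4.67 = 61.644 mm·m/s
Steady-state rate R = (F_in − F_out)/L = (209.88 − 61.644) / 185000 m = 8.013e-04 mm/s.
R = 8.013e-04 × 3600 = 2.88 mm/hr.
Over 12 h: total = 2.88 × 12 = 34.56 ≈ 35 mm.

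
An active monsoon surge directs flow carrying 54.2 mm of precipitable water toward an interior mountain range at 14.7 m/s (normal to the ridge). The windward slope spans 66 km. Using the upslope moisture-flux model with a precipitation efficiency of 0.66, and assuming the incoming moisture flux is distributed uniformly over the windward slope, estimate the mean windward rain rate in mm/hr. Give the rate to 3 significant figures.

Incoming column moisture flux per unit ridge length: F = V × PW = 14.7 × 54.2 = 796.74 mm·m/s.
Spread over the 66 km slope with efficiency ε = 0.66: R = ε·F/W = 0.66 × 796.74 / 66000 m = 7.967e-03 mm/s.
R = 7.967e-03 × 3600 = 28.7 mm/hr.

R ≈ 28.7 mm/hr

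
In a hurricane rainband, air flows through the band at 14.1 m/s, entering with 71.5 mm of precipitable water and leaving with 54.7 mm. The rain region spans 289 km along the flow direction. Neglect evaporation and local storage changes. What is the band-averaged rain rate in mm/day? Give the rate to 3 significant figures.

Column moisture flux per unit crosswind length is F = V × PW.
Inflow: F_in = 14.1 × 71.5 = 1008.15 mm·m/s
Outflow: F_out = 14.1 × 54.7 = 771.27 mm·m/s
Steady-state rate R = (F_in − F_out)/L = (1008.15 − 771.27) / 289000 m = 8.197e-04 mm/s.
R = 8.197e-04 × 3600 × 24 = 70.8 mm/day.

R ≈ 70.8 mm/day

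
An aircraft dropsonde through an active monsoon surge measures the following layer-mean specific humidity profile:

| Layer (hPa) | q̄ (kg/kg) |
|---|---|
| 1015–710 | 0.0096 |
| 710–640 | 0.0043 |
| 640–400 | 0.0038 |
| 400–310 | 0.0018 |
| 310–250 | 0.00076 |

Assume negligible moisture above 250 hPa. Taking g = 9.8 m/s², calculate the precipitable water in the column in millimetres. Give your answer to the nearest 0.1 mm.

Precipitable water is the column-integrated vapour mass per unit area: PW = (1/g) Σ q̄ Δp, with q in kg/kg and Δp in Pa (1 kg/m² of water = 1 mm).
Layer 1015–710 hPa: Δp = 305 hPa = 30500 Pa, q̄ = 0.0096 kg/kg → 0.0096 × 30500 / 9.8 = 29.88 mm
Layer 710–640 hPa: Δp = 70 hPa = 7000 Pa, q̄ = 0.0043 kg/kg → 0.0043 × 7000 / 9.8 = 3.07 mm
Layer 640–400 hPa: Δp = 240 hPa = 24000 Pa, q̄ = 0.0038 kg/kg → 0.0038 × 24000 / 9.8 = 9.31 mm
Layer 400–310 hPa: Δp = 90 hPa = 9000 Pa, q̄ = 0.0018 kg/kg → 0.0018 × 9000 / 9.8 = 1.65 mm
Layer 310–250 hPa: Δp = 60 hPa = 6000 Pa, q̄ = 0.00076 kg/kg → 0.00076 × 6000 / 9.8 = 0.47 mm
PW = 29.88 + 3.07 + 9.31 + 1.65 + 0.47 = 44.38 ≈ 44.4 mm.

PW ≈ 44.4 mm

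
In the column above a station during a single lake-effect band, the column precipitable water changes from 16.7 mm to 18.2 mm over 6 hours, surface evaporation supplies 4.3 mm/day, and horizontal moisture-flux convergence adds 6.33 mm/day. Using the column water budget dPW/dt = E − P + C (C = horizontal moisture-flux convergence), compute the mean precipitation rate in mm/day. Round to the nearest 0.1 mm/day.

dPW/dt = (18.2 − 16.7) mm / (6/24 day) = +6.000 mm/day.
P = E + C − dPW/dt = 4.3 + (6.33) − (+6.000) = 4.6 mm/day.

P ≈ 4.6 mm/day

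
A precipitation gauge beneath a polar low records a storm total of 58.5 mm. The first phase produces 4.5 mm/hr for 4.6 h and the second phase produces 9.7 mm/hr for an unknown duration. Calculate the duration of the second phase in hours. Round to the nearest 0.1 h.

duration ≈ 3.9 h

Known phases: 4.5 × 4.6 = 20.7 mm.
Remaining depth = 58.5 − 20.7 = 37.8 mm.
Duration = 37.8 / 9.7 = 3.9 h.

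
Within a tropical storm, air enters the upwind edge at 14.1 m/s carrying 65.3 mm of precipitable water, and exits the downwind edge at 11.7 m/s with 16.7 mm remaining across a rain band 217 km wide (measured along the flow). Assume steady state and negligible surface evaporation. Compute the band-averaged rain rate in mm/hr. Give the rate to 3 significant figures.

Column moisture flux per unit crosswind length is F = V × PW.
Inflow: F_in = 14.1 × 65.3 = 920.73 mm·m/s
Outflow: F_out = 11.7 × 16.7 = 195.39 mm·m/s
Steady-state rate R = (F_in − F_out)/L = (920.73 − 195.39) / 217000 m = 3.343e-03 mm/s.
R = 3.343e-03 × 3600 = 12.0 mm/hr.

R ≈ 12.0 mm/hr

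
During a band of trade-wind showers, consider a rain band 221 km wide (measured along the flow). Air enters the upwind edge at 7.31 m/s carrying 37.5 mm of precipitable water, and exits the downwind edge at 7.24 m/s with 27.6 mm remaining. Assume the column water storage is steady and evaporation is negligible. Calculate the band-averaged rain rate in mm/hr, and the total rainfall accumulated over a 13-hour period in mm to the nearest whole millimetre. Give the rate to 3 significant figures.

Column moisture flux per unit crosswind length is F = V × PW.
Inflow: F_in = 7.31 × 37.5 = 274.125 mm·m/s
Outflow: F_out = 7.24 × 27.6 = 199.824 mm·m/s
Steady-state rate R = (F_in − F_out)/L = (274.125 − 199.824) / 221000 m = 3.362e-04 mm/s.
R = 3.362e-04 × 3600 = 1.21 mm/hr.
Over 13 h: total = 1.21 × 13 = 15.73 ≈ 16 mm.

R ≈ 1.21 mm/hr; total ≈ 16 mm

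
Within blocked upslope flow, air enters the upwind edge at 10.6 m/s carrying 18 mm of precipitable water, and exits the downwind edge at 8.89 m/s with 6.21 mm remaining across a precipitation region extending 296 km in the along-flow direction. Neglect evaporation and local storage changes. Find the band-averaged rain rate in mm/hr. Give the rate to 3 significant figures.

R ≈ 1.65 mm/hr

Column moisture flux per unit crosswind length is F = V × PW.
Inflow: F_in = 10.6 × 18 = 190.8 mm·m/s
Outflow: F_out = 8.89 × 6.21 = 55.2069 mm·m/s
Steady-state rate R = (F_in − F_out)/L = (190.8 − 55.2069) / 296000 m = 4.581e-04 mm/s.
R = 4.581e-04 × 3600 = 1.65 mm/hr.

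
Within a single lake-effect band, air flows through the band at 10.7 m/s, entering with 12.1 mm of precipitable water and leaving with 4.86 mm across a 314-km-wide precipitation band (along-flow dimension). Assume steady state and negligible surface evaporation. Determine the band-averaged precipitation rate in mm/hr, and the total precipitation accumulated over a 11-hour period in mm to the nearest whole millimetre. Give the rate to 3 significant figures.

Column moisture flux per unit crosswind length is F = V × PW.
Inflow: F_in = 10.7 × 12.1 = 129.47 mm·m/s
Outflow: F_out = 10.7 × 4.86 = 52.002 mm·m/s
Steady-state rate R = (F_in − F_out)/L = (129.47 − 52.002) / 314000 m = 2.467e-04 mm/s.
R = 2.467e-04 × 3600 = 0.888 mm/hr.
Over 11 h: total = 0.888 × 11 = 9.768 ≈ 10 mm.

R ≈ 0.888 mm/hr; total ≈ 10 mm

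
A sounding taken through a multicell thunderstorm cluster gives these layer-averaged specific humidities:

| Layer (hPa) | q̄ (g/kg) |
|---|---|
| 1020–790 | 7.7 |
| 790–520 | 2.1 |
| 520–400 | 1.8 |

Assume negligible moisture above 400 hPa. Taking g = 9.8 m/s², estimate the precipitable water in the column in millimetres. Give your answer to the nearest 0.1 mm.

Precipitable water is the column-integrated vapour mass per unit area: PW = (1/g) Σ q̄ Δp, with q in kg/kg and Δp in Pa (1 kg/m² of water = 1 mm).
Layer 1020–790 hPa: Δp = 230 hPa = 23000 Pa, q̄ = 0.0077 kg/kg → 0.0077 × 23000 / 9.8 = 18.07 mm
Layer 790–520 hPa: Δp = 270 hPa = 27000 Pa, q̄ = 0.0021 kg/kg → 0.0021 × 27000 / 9.8 = 5.79 mm
Layer 520–400 hPa: Δp = 120 hPa = 12000 Pa, q̄ = 0.0018 kg/kg → 0.0018 × 12000 / 9.8 = 2.20 mm
PW = 18.07 + 5.79 + 2.20 = 26.06 ≈ 26.1 mm.

PW ≈ 26.1 mm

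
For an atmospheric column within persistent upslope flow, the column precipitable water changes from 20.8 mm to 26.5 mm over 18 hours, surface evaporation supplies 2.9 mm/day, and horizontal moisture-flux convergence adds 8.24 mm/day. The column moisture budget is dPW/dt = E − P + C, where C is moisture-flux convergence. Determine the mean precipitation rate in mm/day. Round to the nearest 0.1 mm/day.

P ≈ 3.5 mm/day

dPW/dt = (26.5 − 20.8) mm / (18/24 day) = +7.600 mm/day.
P = E + C − dPW/dt = 2.9 + (8.24) − (+7.600) = 3.5 mm/day.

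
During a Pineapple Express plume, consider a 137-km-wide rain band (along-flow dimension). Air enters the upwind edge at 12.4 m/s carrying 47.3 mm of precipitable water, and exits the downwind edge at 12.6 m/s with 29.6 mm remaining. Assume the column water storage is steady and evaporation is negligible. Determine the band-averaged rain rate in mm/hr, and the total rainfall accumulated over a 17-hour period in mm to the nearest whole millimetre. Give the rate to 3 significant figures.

R ≈ 5.61 mm/hr; total ≈ 95 mm

Column moisture flux per unit crosswind length is F = V × PW.
Inflow: F_in = 12.4 × 47.3 = 586.52 mm·m/s
Outflow: F_out = 12.6 × 29.6 = 372.96 mm·m/s
Steady-state rate R = (F_in − F_out)/L = (586.52 − 372.96) / 137000 m = 1.559e-03 mm/s.
R = 1.559e-03 × 3600 = 5.61 mm/hr.
Over 17 h: total = 5.61 × 17 = 95.37 ≈ 95 mm.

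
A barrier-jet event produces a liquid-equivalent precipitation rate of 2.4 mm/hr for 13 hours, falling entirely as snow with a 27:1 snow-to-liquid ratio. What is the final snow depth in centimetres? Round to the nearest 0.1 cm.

snow depth ≈ 84.2 cm

Liquid-equivalent depth = 2.4 × 13 = 31.2 mm.
Snow depth = 31.2 mm × 27 = 842.4 mm = 84.2 cm.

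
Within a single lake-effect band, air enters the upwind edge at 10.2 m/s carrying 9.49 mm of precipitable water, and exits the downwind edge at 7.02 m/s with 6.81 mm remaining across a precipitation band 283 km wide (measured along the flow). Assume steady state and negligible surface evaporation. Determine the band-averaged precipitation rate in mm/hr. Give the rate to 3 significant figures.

Column moisture flux per unit crosswind length is F = V × PW.
Inflow: F_in = 10.2 × 9.49 = 96.798 mm·m/s
Outflow: F_out = 7.02 × 6.81 = 47.8062 mm·m/s
Steady-state rate R = (F_in − F_out)/L = (96.798 − 47.8062) / 283000 m = 1.731e-04 mm/s.
R = 1.731e-04 × 3600 = 0.623 mm/hr.

R ≈ 0.623 mm/hr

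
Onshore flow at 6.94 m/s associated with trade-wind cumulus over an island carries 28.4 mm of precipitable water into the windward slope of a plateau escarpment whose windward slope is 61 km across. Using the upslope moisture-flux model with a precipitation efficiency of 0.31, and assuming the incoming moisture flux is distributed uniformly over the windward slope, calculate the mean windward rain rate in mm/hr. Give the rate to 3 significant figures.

R ≈ 3.61 mm/hr

Incoming column moisture flux per unit ridge length: F = V × PW = 6.94 × 28.4 = 197.096 mm·m/s.
Spread over the 61 km slope with efficiency ε = 0.31: R = ε·F/W = 0.31 × 197.096 / 61000 m = 1.002e-03 mm/s.
R = 1.002e-03 × 3600 = 3.61 mm/hr.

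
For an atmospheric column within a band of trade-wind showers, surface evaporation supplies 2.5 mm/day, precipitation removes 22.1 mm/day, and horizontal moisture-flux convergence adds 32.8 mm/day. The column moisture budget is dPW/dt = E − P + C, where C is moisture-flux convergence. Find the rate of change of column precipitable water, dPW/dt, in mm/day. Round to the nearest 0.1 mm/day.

dPW/dt ≈ 13.2 mm/day

dPW/dt = E − P + C = 2.5 − 22.1 + (32.8) = 13.2 mm/day.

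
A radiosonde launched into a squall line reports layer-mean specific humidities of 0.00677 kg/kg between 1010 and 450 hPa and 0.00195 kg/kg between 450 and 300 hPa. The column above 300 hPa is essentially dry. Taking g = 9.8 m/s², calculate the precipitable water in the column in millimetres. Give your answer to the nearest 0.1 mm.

Precipitable water is the column-integrated vapour mass per unit area: PW = (1/g) Σ q̄ Δp, with q in kg/kg and Δp in Pa (1 kg/m² of water = 1 mm).
Layer 1010–450 hPa: Δp = 560 hPa = 56000 Pa, q̄ = 0.00677 kg/kg → 0.00677 × 56000 / 9.8 = 38.69 mm
Layer 450–300 hPa: Δp = 150 hPa = 15000 Pa, q̄ = 0.00195 kg/kg → 0.00195 × 15000 / 9.8 = 2.98 mm
PW = 38.69 + 2.98 = 41.67 ≈ 41.7 mm.

PW ≈ 41.7 mm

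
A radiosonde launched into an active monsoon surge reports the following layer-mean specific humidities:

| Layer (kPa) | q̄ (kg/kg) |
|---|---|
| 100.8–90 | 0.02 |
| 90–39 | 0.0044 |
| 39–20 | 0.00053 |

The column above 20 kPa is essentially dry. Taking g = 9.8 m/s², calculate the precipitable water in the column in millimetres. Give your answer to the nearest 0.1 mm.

Precipitable water is the column-integrated vapour mass per unit area: PW = (1/g) Σ q̄ Δp, with q in kg/kg and Δp in Pa (1 kg/m² of water = 1 mm).
Layer 100.8–90 kPa: Δp = 108 hPa = 10800 Pa, q̄ = 0.02 kg/kg → 0.02 × 10800 / 9.8 = 22.04 mm
Layer 90–39 kPa: Δp = 510 hPa = 51000 Pa, q̄ = 0.0044 kg/kg → 0.0044 × 51000 / 9.8 = 22.90 mm
Layer 39–20 kPa: Δp = 190 hPa = 19000 Pa, q̄ = 0.00053 kg/kg → 0.00053 × 19000 / 9.8 = 1.03 mm
PW = 22.04 + 22.90 + 1.03 = 45.97 ≈ 46.0 mm.

PW ≈ 46.0 mm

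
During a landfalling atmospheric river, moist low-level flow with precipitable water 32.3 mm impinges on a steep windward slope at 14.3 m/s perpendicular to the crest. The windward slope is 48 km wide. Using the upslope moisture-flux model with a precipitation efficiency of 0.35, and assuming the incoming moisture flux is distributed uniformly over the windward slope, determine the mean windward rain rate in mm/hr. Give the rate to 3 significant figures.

Incoming column moisture flux per unit ridge length: F = V × PW = 14.3 × 32.3 = 461.89 mm·m/s.
Spread over the 48 km slope with efficiency ε = 0.35: R = ε·F/W = 0.35 × 461.89 / 48000 m = 3.368e-03 mm/s.
R = 3.368e-03 × 3600 = 12.1 mm/hr.

R ≈ 12.1 mm/hr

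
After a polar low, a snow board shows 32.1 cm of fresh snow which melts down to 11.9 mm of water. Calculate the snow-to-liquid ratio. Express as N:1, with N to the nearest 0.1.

Ratio = snow depth / SWE = 321 mm / 11.9 mm = 27.0, i.e. 27.0:1.

ratio ≈ 27.0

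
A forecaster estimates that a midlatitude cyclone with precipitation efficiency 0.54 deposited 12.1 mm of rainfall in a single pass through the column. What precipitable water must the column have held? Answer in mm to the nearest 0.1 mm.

PW = rainfall / ε = 12.1 / 0.54 = 22.4 mm.

PW ≈ 22.4 mm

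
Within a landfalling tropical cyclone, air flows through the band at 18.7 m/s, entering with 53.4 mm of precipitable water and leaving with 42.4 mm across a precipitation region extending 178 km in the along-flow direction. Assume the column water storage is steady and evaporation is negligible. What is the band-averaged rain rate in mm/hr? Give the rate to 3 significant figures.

R ≈ 4.16 mm/hr

Column moisture flux per unit crosswind length is F = V × PW.
Inflow: F_in = 18.7 × 53.4 = 998.58 mm·m/s
Outflow: F_out = 18.7 × 42.4 = 792.88 mm·m/s
Steady-state rate R = (F_in − F_out)/L = (998.58 − 792.88) / 178000 m = 1.156e-03 mm/s.
R = 1.156e-03 × 3600 = 4.16 mm/hr.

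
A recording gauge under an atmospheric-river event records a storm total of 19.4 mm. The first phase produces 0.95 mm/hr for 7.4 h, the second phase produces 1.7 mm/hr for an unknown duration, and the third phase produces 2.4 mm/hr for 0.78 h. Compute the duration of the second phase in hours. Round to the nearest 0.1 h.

duration ≈ 6.2 h

Known phases: 0.95 × 7.4 + 2.4 × 0.78 = 7.03 + 1.872 = 8.902 mm.
Remaining depth = 19.4 − 8.902 = 10.498 mm.
Duration = 10.498 / 1.7 = 6.2 h.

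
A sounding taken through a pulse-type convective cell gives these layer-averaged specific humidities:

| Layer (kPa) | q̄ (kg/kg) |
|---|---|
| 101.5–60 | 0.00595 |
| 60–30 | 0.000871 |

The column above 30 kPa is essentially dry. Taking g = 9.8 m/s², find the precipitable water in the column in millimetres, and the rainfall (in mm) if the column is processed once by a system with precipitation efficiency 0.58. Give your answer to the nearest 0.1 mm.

Precipitable water is the column-integrated vapour mass per unit area: PW = (1/g) Σ q̄ Δp, with q in kg/kg and Δp in Pa (1 kg/m² of water = 1 mm).
Layer 101.5–60 kPa: Δp = 415 hPa = 41500 Pa, q̄ = 0.00595 kg/kg → 0.00595 × 41500 / 9.8 = 25.20 mm
Layer 60–30 kPa: Δp = 300 hPa = 30000 Pa, q̄ = 0.000871 kg/kg → 0.000871 × 30000 / 9.8 = 2.67 mm
PW = 25.20 + 2.67 = 27.87 ≈ 27.9 mm.
Rainfall = ε × PW = 0.58 × 27.9 = 16.2 mm.

PW ≈ 27.9 mm; rainfall ≈ 16.2 mm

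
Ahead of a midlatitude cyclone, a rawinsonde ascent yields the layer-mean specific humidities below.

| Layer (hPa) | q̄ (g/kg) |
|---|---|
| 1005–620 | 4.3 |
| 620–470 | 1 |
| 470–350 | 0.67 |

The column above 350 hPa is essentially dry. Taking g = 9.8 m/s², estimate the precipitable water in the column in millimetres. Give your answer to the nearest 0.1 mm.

PW ≈ 19.2 mm

Precipitable water is the column-integrated vapour mass per unit area: PW = (1/g) Σ q̄ Δp, with q in kg/kg and Δp in Pa (1 kg/m² of water = 1 mm).
Layer 1005–620 hPa: Δp = 385 hPa = 38500 Pa, q̄ = 0.0043 kg/kg → 0.0043 × 38500 / 9.8 = 16.89 mm
Layer 620–470 hPa: Δp = 150 hPa = 15000 Pa, q̄ = 0.001 kg/kg → 0.001 × 15000 / 9.8 = 1.53 mm
Layer 470–350 hPa: Δp = 120 hPa = 12000 Pa, q̄ = 0.00067 kg/kg → 0.00067 × 12000 / 9.8 = 0.82 mm
PW = 16.89 + 1.53 + 0.82 = 19.24 ≈ 19.2 mm.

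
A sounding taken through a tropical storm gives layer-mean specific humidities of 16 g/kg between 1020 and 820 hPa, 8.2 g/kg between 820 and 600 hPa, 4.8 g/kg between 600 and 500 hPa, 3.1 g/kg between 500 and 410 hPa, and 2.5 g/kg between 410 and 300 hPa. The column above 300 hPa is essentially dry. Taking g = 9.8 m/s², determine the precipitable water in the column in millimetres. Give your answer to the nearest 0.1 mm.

PW ≈ 61.6 mm

Precipitable water is the column-integrated vapour mass per unit area: PW = (1/g) Σ q̄ Δp, with q in kg/kg and Δp in Pa (1 kg/m² of water = 1 mm).
Layer 1020–820 hPa: Δp = 200 hPa = 20000 Pa, q̄ = 0.016 kg/kg → 0.016 × 20000 / 9.8 = 32.65 mm
Layer 820–600 hPa: Δp = 220 hPa = 22000 Pa, q̄ = 0.0082 kg/kg → 0.0082 × 22000 / 9.8 = 18.41 mm
Layer 600–500 hPa: Δp = 100 hPa = 10000 Pa, q̄ = 0.0048 kg/kg → 0.0048 × 10000 / 9.8 = 4.90 mm
Layer 500–410 hPa: Δp = 90 hPa = 9000 Pa, q̄ = 0.0031 kg/kg → 0.0031 × 9000 / 9.8 = 2.85 mm
Layer 410–300 hPa: Δp = 110 hPa = 11000 Pa, q̄ = 0.0025 kg/kg → 0.0025 × 11000 / 9.8 = 2.81 mm
PW = 32.65 + 18.41 + 4.90 + 2.85 + 2.81 = 61.62 ≈ 61.6 mm.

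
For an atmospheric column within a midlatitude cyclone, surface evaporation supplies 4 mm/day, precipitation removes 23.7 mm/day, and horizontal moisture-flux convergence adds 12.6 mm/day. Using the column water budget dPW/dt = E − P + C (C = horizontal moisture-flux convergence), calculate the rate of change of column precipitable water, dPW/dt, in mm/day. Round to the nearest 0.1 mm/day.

dPW/dt = E − P + C = 4 − 23.7 + (12.6) = -7.1 mm/day.

dPW/dt ≈ -7.1 mm/day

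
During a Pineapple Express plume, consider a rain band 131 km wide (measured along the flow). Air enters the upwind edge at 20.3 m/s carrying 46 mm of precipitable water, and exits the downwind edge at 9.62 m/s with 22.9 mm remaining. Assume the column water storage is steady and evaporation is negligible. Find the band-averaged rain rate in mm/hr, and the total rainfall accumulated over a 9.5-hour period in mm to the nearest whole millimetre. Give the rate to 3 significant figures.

R ≈ 19.6 mm/hr; total ≈ 186 mm

Column moisture flux per unit crosswind length is F = V × PW.
Inflow: F_in = 20.3 × 46 = 933.8 mm·m/s
Outflow: F_out = 9.62 × 22.9 = 220.298 mm·m/s
Steady-state rate R = (F_in − F_out)/L = (933.8 − 220.298) / 131000 m = 5.447e-03 mm/s.
R = 5.447e-03 × 3600 = 19.6 mm/hr.
Over 9.5 h: total = 19.6 × 9.5 = 186.2 ≈ 186 mm.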